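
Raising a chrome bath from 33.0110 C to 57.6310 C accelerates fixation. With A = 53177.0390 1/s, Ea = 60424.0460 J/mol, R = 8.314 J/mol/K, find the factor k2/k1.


T1 = 33.0110 + 273.15 = 306.1610 K; T2 = 57.6310 + 273.15 = 330.7810 K
k1 = A * exp(-Ea/(R*T1)) = 53177.0390 * exp(-60424.0460/(8.314*306.1610)) = 2.6080e-06 1/s
k2 = A * exp(-Ea/(R*T2)) = 53177.0390 * exp(-60424.0460/(8.314*330.7810)) = 1.5263e-05 1/s
k2/k1 = 1.5263e-05 / 2.6080e-06 = 5.8523


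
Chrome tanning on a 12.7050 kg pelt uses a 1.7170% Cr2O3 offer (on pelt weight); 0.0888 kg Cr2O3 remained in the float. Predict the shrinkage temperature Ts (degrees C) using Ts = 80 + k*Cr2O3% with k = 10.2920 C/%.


Offered = pelt * offer_pct / 100 = 12.7050 * 1.7170 / 100 = 0.2181 kg
Uptake = offered - residual = 0.2181 - 0.0888 = 0.1293 kg
Cr2O3% on pelt = uptake / pelt * 100 = 0.1293 / 12.7050 * 100 = 1.0181 %
Ts = 80 + k * Cr2O3% = 80 + 10.2920 * 1.0181 = 90.4779 C


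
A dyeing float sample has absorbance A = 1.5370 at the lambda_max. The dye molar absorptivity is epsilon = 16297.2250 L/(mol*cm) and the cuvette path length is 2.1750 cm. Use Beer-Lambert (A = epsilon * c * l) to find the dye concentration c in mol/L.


Formula: c = A / (epsilon * l)
Substituting: c = 1.5370 / (16297.2250 * 2.1750)
Result: 4.3361e-05 mol/L


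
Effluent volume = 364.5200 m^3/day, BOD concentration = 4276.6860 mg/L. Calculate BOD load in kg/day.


Formula: BOD_load = volume * conc / 1000
Substituting: BOD_load = 364.5200 * 4276.6860 / 1000
Result: 1558.9376 kg/day


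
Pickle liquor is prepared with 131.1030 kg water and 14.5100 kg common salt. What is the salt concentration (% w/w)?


Formula: Conc = salt / (water + salt) * 100
Substituting: Conc = 14.5100 / (131.1030 + 14.5100) * 100
Result: 9.9648 %


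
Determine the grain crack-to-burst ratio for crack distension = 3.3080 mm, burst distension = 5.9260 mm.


Formula: Ratio = crack / burst
Substituting: Ratio = 3.3080 / 5.9260
Result: 0.5582


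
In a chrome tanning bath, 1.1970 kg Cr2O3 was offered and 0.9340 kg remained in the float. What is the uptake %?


Formula: Uptake = (offered - residual) / offered * 100
Substituting: Uptake = (1.1970 - 0.9340) / 1.1970 * 100
Result: 21.9716 %


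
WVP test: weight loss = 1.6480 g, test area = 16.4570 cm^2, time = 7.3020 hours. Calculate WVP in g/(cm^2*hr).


Formula: WVP = loss / (area * time)
Substituting: WVP = 1.6480 / (16.4570 * 7.3020)
Result: 0.013714 g/(cm^2*hr)


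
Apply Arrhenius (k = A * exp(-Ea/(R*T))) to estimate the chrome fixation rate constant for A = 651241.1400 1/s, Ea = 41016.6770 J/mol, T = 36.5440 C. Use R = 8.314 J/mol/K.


T_K = T_C + 273.15 = 36.5440 + 273.15 = 309.6940 K
exponent = -Ea / (R * T_K) = -41016.6770 / (8.314 * 309.6940) = -15.9301
k = A * exp(exponent) = 651241.1400 * exp(-15.9301) = 0.078596 1/s


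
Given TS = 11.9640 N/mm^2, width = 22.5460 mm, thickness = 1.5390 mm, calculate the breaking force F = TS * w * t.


Formula: F = TS * w * t
Substituting: F = 11.9640 * 22.5460 * 1.5390
Result: 415.1304 N


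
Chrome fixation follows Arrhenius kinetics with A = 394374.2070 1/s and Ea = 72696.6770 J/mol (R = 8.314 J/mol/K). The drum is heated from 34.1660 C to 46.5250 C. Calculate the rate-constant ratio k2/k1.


T1 = 34.1660 + 273.15 = 307.3160 K; T2 = 46.5250 + 273.15 = 319.6750 K
k1 = A * exp(-Ea/(R*T1)) = 394374.2070 * exp(-72696.6770/(8.314*307.3160)) = 1.7345e-07 1/s
k2 = A * exp(-Ea/(R*T2)) = 394374.2070 * exp(-72696.6770/(8.314*319.6750)) = 5.2108e-07 1/s
k2/k1 = 5.2108e-07 / 1.7345e-07 = 3.0042


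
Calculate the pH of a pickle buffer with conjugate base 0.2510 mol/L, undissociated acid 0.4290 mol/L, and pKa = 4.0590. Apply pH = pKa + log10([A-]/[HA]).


ratio = [A-] / [HA] = 0.2510 / 0.4290 = 0.5851
log10(ratio) = -0.2328
pH = pKa + log10(ratio) = 4.0590 - 0.2328 = 3.8262


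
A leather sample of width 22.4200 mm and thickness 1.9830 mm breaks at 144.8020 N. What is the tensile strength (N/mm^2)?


Formula: TS = force / (width * thickness)
Substituting: TS = 144.8020 / (22.4200 * 1.9830)
Result: 3.2570 N/mm^2


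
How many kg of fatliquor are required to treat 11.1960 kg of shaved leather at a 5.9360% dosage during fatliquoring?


Formula: Fat = substrate * pct / 100
Substituting: Fat = 11.1960 * 5.9360 / 100
Result: 0.6646 kg


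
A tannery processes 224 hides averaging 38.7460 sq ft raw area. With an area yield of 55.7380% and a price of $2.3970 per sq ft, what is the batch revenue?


Raw_total = N * avg_area = 224 * 38.7460 = 8679.1040 sq ft
Finished = Raw_total * yield / 100 = 8679.1040 * 55.7380 / 100 = 4837.5590 sq ft
Value = Finished * price = 4837.5590 * 2.3970 = 11595.6289 $


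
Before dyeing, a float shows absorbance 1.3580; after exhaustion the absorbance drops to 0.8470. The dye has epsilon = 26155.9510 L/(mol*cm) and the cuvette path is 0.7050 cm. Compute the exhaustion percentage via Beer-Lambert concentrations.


c_initial = A_i / (epsilon * l) = 1.3580 / (26155.9510 * 0.7050) = 7.3644e-05 mol/L
c_final = A_f / (epsilon * l) = 0.8470 / (26155.9510 * 0.7050) = 4.5933e-05 mol/L
Exhaustion = (c_initial - c_final) / c_initial * 100 = (7.3644e-05 - 4.5933e-05) / 7.3644e-05 * 100 = 37.6289 %


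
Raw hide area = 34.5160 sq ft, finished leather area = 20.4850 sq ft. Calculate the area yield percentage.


Formula: Yield = finished / raw * 100
Substituting: Yield = 20.4850 / 34.5160 * 100
Result: 59.3493 %


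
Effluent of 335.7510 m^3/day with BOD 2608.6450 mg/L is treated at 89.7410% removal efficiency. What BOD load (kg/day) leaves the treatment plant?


Load_in = volume * conc / 1000 = 335.7510 * 2608.6450 / 1000 = 875.8552 kg/day
Removed = Load_in * eff / 100 = 875.8552 * 89.7410 / 100 = 786.0012 kg/day
Load_out = Load_in - Removed = 875.8552 - 786.0012 = 89.8540 kg/day


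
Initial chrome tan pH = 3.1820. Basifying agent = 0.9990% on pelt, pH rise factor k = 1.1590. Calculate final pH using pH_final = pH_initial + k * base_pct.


Formula: pH_final = pH_initial + k * base_pct
Substituting: pH_final = 3.1820 + 1.1590 * 0.9990
Result: 4.3398


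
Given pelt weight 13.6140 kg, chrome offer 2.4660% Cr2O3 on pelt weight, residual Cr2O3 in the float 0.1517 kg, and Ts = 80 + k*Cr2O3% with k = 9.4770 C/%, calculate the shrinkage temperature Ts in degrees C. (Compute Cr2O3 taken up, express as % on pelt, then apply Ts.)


Offered = pelt * offer_pct / 100 = 13.6140 * 2.4660 / 100 = 0.3357 kg
Uptake = offered - residual = 0.3357 - 0.1517 = 0.1840 kg
Cr2O3% on pelt = uptake / pelt * 100 = 0.1840 / 13.6140 * 100 = 1.3517 %
Ts = 80 + k * Cr2O3% = 80 + 9.4770 * 1.3517 = 92.8101 C


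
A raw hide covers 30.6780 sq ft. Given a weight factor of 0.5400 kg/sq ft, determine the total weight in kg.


Formula: Weight = area * weight_per_sqft
Substituting: Weight = 30.6780 * 0.5400
Result: 16.5661 kg


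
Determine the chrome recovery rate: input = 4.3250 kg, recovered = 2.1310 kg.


Formula: Recovery = recovered / input * 100
Substituting: Recovery = 2.1310 / 4.3250 * 100
Result: 49.2717 %


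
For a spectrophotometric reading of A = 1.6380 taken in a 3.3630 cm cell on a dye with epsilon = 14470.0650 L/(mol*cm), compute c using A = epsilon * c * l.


Formula: c = A / (epsilon * l)
Substituting: c = 1.6380 / (14470.0650 * 3.3630)
Result: 3.3660e-05 mol/L


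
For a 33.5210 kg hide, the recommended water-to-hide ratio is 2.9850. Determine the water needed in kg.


Formula: Water = hide_weight * ratio
Substituting: Water = 33.5210 * 2.9850
Result: 100.0602 kg


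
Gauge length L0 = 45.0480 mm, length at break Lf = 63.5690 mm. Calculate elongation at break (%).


Formula: Elongation = (Lf - L0) / L0 * 100
Substituting: Elongation = (63.5690 - 45.0480) / 45.0480 * 100
Result: 41.1139 %


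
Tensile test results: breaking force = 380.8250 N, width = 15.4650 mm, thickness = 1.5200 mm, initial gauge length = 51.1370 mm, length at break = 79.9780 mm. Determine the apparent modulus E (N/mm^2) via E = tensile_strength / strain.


TS = F / (w * t) = 380.8250 / (15.4650 * 1.5200) = 16.2006 N/mm^2
strain = (Lf - L0) / L0 = (79.9780 - 51.1370) / 51.1370 = 0.5640
E = TS / strain = 16.2006 / 0.5640 = 28.7248 N/mm^2


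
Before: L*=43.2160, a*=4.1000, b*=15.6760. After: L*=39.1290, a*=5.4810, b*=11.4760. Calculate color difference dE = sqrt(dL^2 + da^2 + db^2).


dL = -4.0870, da = 1.3810, db = -4.2000
dE = sqrt((-4.0870)^2 + 1.3810^2 + (-4.2000)^2) = 6.0209


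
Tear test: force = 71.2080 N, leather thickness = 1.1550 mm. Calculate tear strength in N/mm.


Formula: Tear strength = force / thickness
Substituting: Tear strength = 71.2080 / 1.1550
Result: 61.6519 N/mm


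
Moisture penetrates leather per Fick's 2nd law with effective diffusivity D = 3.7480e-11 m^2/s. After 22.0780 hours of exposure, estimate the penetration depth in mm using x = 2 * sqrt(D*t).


t = 22.0780 hr * 3600 = 79480.8000 s
D * t = 3.7480e-11 * 79480.8000 = 2.9789e-06
x = 2 * sqrt(D*t) = 2 * sqrt(2.9789e-06) = 0.00345192 m = 3.4519 mm


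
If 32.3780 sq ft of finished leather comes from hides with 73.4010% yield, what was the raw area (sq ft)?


Formula: raw = finished * 100 / yield
Substituting: raw = 32.3780 * 100 / 73.4010
Result: 44.1111 sq ft


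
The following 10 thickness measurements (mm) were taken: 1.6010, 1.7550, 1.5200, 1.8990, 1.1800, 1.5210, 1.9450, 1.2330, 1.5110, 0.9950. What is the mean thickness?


Formula: Average = sum / n
Substituting: Average = 15.1600 / 10
Result: 1.5160 mm


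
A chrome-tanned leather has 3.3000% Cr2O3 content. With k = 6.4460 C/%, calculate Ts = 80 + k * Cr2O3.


Formula: Ts = 80 + k * Cr2O3
Substituting: Ts = 80 + 6.4460 * 3.3000
Result: 101.2718 C


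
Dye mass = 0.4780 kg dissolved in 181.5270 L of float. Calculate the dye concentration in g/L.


Formula: Conc = dye_mass(kg) / volume(L) * 1000
Substituting: Conc = 0.4780 / 181.5270 * 1000
Result: 2.6332 g/L


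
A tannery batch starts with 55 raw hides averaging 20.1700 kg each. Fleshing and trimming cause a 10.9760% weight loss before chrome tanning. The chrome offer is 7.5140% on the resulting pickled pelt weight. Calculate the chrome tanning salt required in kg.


Total_raw = N * avg_wt = 55 * 20.1700 = 1109.3500 kg
Substrate = Total_raw * (1 - loss/100) = 1109.3500 * (1 - 10.9760/100) = 987.5877 kg
Chrome = Substrate * pct / 100 = 987.5877 * 7.5140 / 100 = 74.2073 kg


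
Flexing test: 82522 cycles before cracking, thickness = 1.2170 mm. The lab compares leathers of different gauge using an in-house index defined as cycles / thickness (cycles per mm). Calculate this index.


Formula: Index = cycles / thickness
Substituting: Index = 82522 / 1.2170
Result: 67807.7239 cycles/mm


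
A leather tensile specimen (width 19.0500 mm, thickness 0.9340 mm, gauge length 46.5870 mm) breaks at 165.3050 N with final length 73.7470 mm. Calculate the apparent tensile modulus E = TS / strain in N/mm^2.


TS = F / (w * t) = 165.3050 / (19.0500 * 0.9340) = 9.2906 N/mm^2
strain = (Lf - L0) / L0 = (73.7470 - 46.5870) / 46.5870 = 0.5830
E = TS / strain = 9.2906 / 0.5830 = 15.9360 N/mm^2


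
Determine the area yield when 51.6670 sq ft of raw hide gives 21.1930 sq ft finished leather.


Formula: Yield = finished / raw * 100
Substituting: Yield = 21.1930 / 51.6670 * 100
Result: 41.0184 %


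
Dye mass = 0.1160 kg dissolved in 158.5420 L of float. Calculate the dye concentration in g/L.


Formula: Conc = dye_mass(kg) / volume(L) * 1000
Substituting: Conc = 0.1160 / 158.5420 * 1000
Result: 0.7317 g/L


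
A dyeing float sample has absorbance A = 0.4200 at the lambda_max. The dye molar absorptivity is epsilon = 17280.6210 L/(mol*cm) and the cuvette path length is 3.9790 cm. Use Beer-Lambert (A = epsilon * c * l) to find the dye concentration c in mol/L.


Formula: c = A / (epsilon * l)
Substituting: c = 0.4200 / (17280.6210 * 3.9790)
Result: 6.1082e-06 mol/L


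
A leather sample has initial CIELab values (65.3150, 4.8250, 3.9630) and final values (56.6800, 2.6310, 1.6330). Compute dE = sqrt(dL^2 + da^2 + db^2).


dL = -8.6350, da = -2.1940, db = -2.3300
dE = sqrt((-8.6350)^2 + (-2.1940)^2 + (-2.3300)^2) = 9.2090


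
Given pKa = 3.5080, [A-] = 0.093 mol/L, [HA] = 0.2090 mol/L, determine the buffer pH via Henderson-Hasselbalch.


ratio = [A-] / [HA] = 0.093 / 0.2090 = 0.4450
log10(ratio) = -0.3517
pH = pKa + log10(ratio) = 3.5080 - 0.3517 = 3.1563


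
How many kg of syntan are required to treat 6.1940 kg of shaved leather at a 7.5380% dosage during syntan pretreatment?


Formula: Syntan = substrate * pct / 100
Substituting: Syntan = 6.1940 * 7.5380 / 100
Result: 0.4669 kg


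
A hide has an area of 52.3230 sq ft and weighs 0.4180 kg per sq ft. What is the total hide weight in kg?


Formula: Weight = area * weight_per_sqft
Substituting: Weight = 52.3230 * 0.4180
Result: 21.8710 kg


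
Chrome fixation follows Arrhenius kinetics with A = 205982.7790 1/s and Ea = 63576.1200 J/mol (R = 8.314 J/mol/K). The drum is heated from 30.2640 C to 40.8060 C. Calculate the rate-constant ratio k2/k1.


T1 = 30.2640 + 273.15 = 303.4140 K; T2 = 40.8060 + 273.15 = 313.9560 K
k1 = A * exp(-Ea/(R*T1)) = 205982.7790 * exp(-63576.1200/(8.314*303.4140)) = 2.3356e-06 1/s
k2 = A * exp(-Ea/(R*T2)) = 205982.7790 * exp(-63576.1200/(8.314*313.9560)) = 5.4441e-06 1/s
k2/k1 = 5.4441e-06 / 2.3356e-06 = 2.3309


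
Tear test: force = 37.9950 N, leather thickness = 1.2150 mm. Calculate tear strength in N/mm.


Formula: Tear strength = force / thickness
Substituting: Tear strength = 37.9950 / 1.2150
Result: 31.2716 N/mm


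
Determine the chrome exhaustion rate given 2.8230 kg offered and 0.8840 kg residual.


Formula: Uptake = (offered - residual) / offered * 100
Substituting: Uptake = (2.8230 - 0.8840) / 2.8230 * 100
Result: 68.6858 %


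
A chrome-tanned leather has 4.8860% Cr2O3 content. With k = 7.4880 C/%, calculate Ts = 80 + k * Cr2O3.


Formula: Ts = 80 + k * Cr2O3
Substituting: Ts = 80 + 7.4880 * 4.8860
Result: 116.5864 C


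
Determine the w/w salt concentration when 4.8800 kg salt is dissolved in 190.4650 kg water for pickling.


Formula: Conc = salt / (water + salt) * 100
Substituting: Conc = 4.8800 / (190.4650 + 4.8800) * 100
Result: 2.4981 %


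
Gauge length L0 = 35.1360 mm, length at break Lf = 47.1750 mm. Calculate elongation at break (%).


Formula: Elongation = (Lf - L0) / L0 * 100
Substituting: Elongation = (47.1750 - 35.1360) / 35.1360 * 100
Result: 34.2640 %


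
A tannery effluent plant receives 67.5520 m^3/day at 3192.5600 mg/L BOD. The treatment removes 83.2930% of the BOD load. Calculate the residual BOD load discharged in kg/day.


Load_in = volume * conc / 1000 = 67.5520 * 3192.5600 / 1000 = 215.6638 kg/day
Removed = Load_in * eff / 100 = 215.6638 * 83.2930 / 100 = 179.6329 kg/day
Load_out = Load_in - Removed = 215.6638 - 179.6329 = 36.0310 kg/day


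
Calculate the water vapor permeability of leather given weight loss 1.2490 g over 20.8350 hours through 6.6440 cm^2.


Formula: WVP = loss / (area * time)
Substituting: WVP = 1.2490 / (6.6440 * 20.8350)
Result: 0.00902276 g/(cm^2*hr)


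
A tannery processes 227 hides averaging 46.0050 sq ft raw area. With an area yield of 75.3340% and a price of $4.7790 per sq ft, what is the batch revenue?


Raw_total = N * avg_area = 227 * 46.0050 = 10443.1350 sq ft
Finished = Raw_total * yield / 100 = 10443.1350 * 75.3340 / 100 = 7867.2313 sq ft
Value = Finished * price = 7867.2313 * 4.7790 = 37597.4985 $


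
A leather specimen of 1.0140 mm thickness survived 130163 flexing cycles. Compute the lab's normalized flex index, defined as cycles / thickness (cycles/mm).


Formula: Index = cycles / thickness
Substituting: Index = 130163 / 1.0140
Result: 128365.8777 cycles/mm


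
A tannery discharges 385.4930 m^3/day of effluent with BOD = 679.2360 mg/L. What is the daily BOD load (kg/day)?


Formula: BOD_load = volume * conc / 1000
Substituting: BOD_load = 385.4930 * 679.2360 / 1000
Result: 261.8407 kg/day


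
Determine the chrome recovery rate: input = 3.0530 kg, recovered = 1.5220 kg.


Formula: Recovery = recovered / input * 100
Substituting: Recovery = 1.5220 / 3.0530 * 100
Result: 49.8526 %


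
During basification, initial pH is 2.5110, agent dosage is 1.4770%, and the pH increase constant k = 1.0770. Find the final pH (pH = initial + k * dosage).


Formula: pH_final = pH_initial + k * base_pct
Substituting: pH_final = 2.5110 + 1.0770 * 1.4770
Result: 4.1017


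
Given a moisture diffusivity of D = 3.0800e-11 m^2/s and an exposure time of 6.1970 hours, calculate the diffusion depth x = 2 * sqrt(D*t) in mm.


t = 6.1970 hr * 3600 = 22309.2000 s
D * t = 3.0800e-11 * 22309.2000 = 6.8712e-07
x = 2 * sqrt(D*t) = 2 * sqrt(6.8712e-07) = 0.00165786 m = 1.6579 mm


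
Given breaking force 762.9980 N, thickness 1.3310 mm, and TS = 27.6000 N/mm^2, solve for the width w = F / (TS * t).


Formula: w = F / (TS * t)
Substituting: w = 762.9980 / (27.6000 * 1.3310)
Result: 20.7700 mm


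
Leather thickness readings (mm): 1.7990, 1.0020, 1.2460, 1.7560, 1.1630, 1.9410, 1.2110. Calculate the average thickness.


Formula: Average = sum / n
Substituting: Average = 10.1180 / 7
Result: 1.4454 mm


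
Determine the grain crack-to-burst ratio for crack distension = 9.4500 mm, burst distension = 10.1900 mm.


Formula: Ratio = crack / burst
Substituting: Ratio = 9.4500 / 10.1900
Result: 0.9274


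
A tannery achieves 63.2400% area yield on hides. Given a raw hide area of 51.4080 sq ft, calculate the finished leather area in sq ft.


Formula: finished = raw * yield / 100
Substituting: finished = 51.4080 * 63.2400 / 100
Result: 32.5104 sq ft


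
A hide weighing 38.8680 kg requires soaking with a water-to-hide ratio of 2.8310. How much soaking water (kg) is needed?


Formula: Water = hide_weight * ratio
Substituting: Water = 38.8680 * 2.8310
Result: 110.0353 kg


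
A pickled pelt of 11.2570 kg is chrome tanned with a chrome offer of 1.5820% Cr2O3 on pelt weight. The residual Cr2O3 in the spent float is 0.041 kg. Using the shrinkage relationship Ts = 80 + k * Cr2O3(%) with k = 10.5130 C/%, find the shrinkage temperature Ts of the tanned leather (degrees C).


Offered = pelt * offer_pct / 100 = 11.2570 * 1.5820 / 100 = 0.1781 kg
Uptake = offered - residual = 0.1781 - 0.041 = 0.1371 kg
Cr2O3% on pelt = uptake / pelt * 100 = 0.1371 / 11.2570 * 100 = 1.2178 %
Ts = 80 + k * Cr2O3% = 80 + 10.5130 * 1.2178 = 92.8025 C


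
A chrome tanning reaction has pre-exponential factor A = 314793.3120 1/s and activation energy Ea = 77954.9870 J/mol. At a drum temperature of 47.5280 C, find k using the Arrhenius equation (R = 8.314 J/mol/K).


T_K = T_C + 273.15 = 47.5280 + 273.15 = 320.6780 K
exponent = -Ea / (R * T_K) = -77954.9870 / (8.314 * 320.6780) = -29.2391
k = A * exp(exponent) = 314793.3120 * exp(-29.2391) = 6.3041e-08 1/s


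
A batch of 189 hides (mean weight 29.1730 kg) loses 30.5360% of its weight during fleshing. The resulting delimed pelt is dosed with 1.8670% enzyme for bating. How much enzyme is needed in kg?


Total_raw = N * avg_wt = 189 * 29.1730 = 5513.6970 kg
Substrate = Total_raw * (1 - loss/100) = 5513.6970 * (1 - 30.5360/100) = 3830.0345 kg
Enzyme = Substrate * pct / 100 = 3830.0345 * 1.8670 / 100 = 71.5067 kg


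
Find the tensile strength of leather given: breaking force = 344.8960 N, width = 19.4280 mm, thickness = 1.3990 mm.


Formula: TS = force / (width * thickness)
Substituting: TS = 344.8960 / (19.4280 * 1.3990)
Result: 12.6894 N/mm^2


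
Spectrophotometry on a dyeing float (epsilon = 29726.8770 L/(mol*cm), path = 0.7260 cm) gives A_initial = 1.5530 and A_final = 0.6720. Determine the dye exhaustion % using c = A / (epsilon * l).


c_initial = A_i / (epsilon * l) = 1.5530 / (29726.8770 * 0.7260) = 7.1959e-05 mol/L
c_final = A_f / (epsilon * l) = 0.6720 / (29726.8770 * 0.7260) = 3.1137e-05 mol/L
Exhaustion = (c_initial - c_final) / c_initial * 100 = (7.1959e-05 - 3.1137e-05) / 7.1959e-05 * 100 = 56.7289 %


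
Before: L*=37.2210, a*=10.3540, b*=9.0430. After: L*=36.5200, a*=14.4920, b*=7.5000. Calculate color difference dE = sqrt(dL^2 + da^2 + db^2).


dL = -0.7010, da = 4.1380, db = -1.5430
dE = sqrt((-0.7010)^2 + 4.1380^2 + (-1.5430)^2) = 4.4716


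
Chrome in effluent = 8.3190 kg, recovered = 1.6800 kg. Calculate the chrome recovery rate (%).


Formula: Recovery = recovered / input * 100
Substituting: Recovery = 1.6800 / 8.3190 * 100
Result: 20.1947 %


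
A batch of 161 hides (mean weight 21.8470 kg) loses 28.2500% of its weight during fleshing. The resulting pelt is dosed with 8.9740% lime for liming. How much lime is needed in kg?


Total_raw = N * avg_wt = 161 * 21.8470 = 3517.3670 kg
Substrate = Total_raw * (1 - loss/100) = 3517.3670 * (1 - 28.2500/100) = 2523.7108 kg
Lime = Substrate * pct / 100 = 2523.7108 * 8.9740 / 100 = 226.4778 kg


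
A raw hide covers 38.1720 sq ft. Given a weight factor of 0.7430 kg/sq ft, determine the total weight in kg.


Formula: Weight = area * weight_per_sqft
Substituting: Weight = 38.1720 * 0.7430
Result: 28.3618 kg


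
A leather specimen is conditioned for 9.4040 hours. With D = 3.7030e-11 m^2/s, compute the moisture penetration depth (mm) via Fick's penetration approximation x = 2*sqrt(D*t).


t = 9.4040 hr * 3600 = 33854.4000 s
D * t = 3.7030e-11 * 33854.4000 = 1.2536e-06
x = 2 * sqrt(D*t) = 2 * sqrt(1.2536e-06) = 0.00223931 m = 2.2393 mm


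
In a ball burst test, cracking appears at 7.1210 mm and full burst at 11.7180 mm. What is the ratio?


Formula: Ratio = crack / burst
Substituting: Ratio = 7.1210 / 11.7180
Result: 0.6077


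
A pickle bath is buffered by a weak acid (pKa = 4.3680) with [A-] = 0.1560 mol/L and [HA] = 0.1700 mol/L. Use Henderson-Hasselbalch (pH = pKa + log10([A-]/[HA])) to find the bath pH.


ratio = [A-] / [HA] = 0.1560 / 0.1700 = 0.9176
log10(ratio) = -0.0373243
pH = pKa + log10(ratio) = 4.3680 - 0.0373243 = 4.3307


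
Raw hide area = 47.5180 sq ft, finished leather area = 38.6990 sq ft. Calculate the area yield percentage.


Formula: Yield = finished / raw * 100
Substituting: Yield = 38.6990 / 47.5180 * 100
Result: 81.4407 %


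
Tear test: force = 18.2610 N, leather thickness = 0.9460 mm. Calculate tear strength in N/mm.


Formula: Tear strength = force / thickness
Substituting: Tear strength = 18.2610 / 0.9460
Result: 19.3034 N/mm


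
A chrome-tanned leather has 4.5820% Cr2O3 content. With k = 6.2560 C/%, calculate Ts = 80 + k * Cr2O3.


Formula: Ts = 80 + k * Cr2O3
Substituting: Ts = 80 + 6.2560 * 4.5820
Result: 108.6650 C


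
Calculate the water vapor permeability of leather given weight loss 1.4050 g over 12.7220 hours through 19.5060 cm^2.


Formula: WVP = loss / (area * time)
Substituting: WVP = 1.4050 / (19.5060 * 12.7220)
Result: 0.00566178 g/(cm^2*hr)


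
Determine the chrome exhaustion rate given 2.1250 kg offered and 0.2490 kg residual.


Formula: Uptake = (offered - residual) / offered * 100
Substituting: Uptake = (2.1250 - 0.2490) / 2.1250 * 100
Result: 88.2824 %


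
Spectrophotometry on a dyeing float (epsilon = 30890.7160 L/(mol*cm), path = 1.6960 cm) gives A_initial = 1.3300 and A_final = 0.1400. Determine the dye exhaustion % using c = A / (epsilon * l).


c_initial = A_i / (epsilon * l) = 1.3300 / (30890.7160 * 1.6960) = 2.5386e-05 mol/L
c_final = A_f / (epsilon * l) = 0.1400 / (30890.7160 * 1.6960) = 2.6722e-06 mol/L
Exhaustion = (c_initial - c_final) / c_initial * 100 = (2.5386e-05 - 2.6722e-06) / 2.5386e-05 * 100 = 89.4737 %


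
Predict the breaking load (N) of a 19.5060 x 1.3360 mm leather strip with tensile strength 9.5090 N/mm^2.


Formula: F = TS * w * t
Substituting: F = 9.5090 * 19.5060 * 1.3360
Result: 247.8047 N


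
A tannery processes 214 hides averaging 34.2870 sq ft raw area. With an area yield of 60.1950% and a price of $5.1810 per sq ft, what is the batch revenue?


Raw_total = N * avg_area = 214 * 34.2870 = 7337.4180 sq ft
Finished = Raw_total * yield / 100 = 7337.4180 * 60.1950 / 100 = 4416.7588 sq ft
Value = Finished * price = 4416.7588 * 5.1810 = 22883.2272 $


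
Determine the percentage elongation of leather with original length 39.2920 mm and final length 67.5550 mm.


Formula: Elongation = (Lf - L0) / L0 * 100
Substituting: Elongation = (67.5550 - 39.2920) / 39.2920 * 100
Result: 71.9307 %


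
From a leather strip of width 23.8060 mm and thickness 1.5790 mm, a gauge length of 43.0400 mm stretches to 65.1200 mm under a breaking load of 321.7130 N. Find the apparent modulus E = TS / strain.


TS = F / (w * t) = 321.7130 / (23.8060 * 1.5790) = 8.5585 N/mm^2
strain = (Lf - L0) / L0 = (65.1200 - 43.0400) / 43.0400 = 0.5130
E = TS / strain = 8.5585 / 0.5130 = 16.6830 N/mm^2


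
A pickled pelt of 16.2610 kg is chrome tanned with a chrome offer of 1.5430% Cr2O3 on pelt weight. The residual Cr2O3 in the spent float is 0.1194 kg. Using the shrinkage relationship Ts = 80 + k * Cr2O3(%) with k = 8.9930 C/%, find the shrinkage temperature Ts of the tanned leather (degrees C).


Offered = pelt * offer_pct / 100 = 16.2610 * 1.5430 / 100 = 0.2509 kg
Uptake = offered - residual = 0.2509 - 0.1194 = 0.1315 kg
Cr2O3% on pelt = uptake / pelt * 100 = 0.1315 / 16.2610 * 100 = 0.8087 %
Ts = 80 + k * Cr2O3% = 80 + 8.9930 * 0.8087 = 87.2729 C


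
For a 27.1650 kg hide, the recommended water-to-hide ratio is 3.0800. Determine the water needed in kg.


Formula: Water = hide_weight * ratio
Substituting: Water = 27.1650 * 3.0800
Result: 83.6682 kg


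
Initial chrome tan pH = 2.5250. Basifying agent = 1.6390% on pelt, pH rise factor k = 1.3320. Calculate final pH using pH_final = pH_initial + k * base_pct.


Formula: pH_final = pH_initial + k * base_pct
Substituting: pH_final = 2.5250 + 1.3320 * 1.6390
Result: 4.7081


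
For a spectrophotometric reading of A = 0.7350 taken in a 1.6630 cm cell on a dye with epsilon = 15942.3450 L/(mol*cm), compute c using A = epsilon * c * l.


Formula: c = A / (epsilon * l)
Substituting: c = 0.7350 / (15942.3450 * 1.6630)
Result: 2.7723e-05 mol/L


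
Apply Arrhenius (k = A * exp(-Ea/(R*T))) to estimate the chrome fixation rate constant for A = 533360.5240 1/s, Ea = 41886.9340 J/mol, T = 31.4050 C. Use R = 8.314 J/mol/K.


T_K = T_C + 273.15 = 31.4050 + 273.15 = 304.5550 K
exponent = -Ea / (R * T_K) = -41886.9340 / (8.314 * 304.5550) = -16.5426
k = A * exp(exponent) = 533360.5240 * exp(-16.5426) = 0.034888 1/s


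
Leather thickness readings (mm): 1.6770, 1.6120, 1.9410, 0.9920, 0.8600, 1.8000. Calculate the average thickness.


Formula: Average = sum / n
Substituting: Average = 8.8820 / 6
Result: 1.4803 mm


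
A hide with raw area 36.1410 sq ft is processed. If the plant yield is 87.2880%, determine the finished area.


Formula: finished = raw * yield / 100
Substituting: finished = 36.1410 * 87.2880 / 100
Result: 31.5468 sq ft


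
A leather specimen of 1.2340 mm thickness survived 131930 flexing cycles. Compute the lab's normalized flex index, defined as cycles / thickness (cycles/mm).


Formula: Index = cycles / thickness
Substituting: Index = 131930 / 1.2340
Result: 106912.4797 cycles/mm


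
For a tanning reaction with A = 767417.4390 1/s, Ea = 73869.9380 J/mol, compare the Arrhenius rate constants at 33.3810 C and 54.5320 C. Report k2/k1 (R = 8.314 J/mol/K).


T1 = 33.3810 + 273.15 = 306.5310 K; T2 = 54.5320 + 273.15 = 327.6820 K
k1 = A * exp(-Ea/(R*T1)) = 767417.4390 * exp(-73869.9380/(8.314*306.5310)) = 1.9802e-07 1/s
k2 = A * exp(-Ea/(R*T2)) = 767417.4390 * exp(-73869.9380/(8.314*327.6820)) = 1.2861e-06 1/s
k2/k1 = 1.2861e-06 / 1.9802e-07 = 6.4944


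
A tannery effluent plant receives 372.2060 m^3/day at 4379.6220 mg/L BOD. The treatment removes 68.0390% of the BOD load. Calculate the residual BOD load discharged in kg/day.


Load_in = volume * conc / 1000 = 372.2060 * 4379.6220 / 1000 = 1630.1216 kg/day
Removed = Load_in * eff / 100 = 1630.1216 * 68.0390 / 100 = 1109.1184 kg/day
Load_out = Load_in - Removed = 1630.1216 - 1109.1184 = 521.0032 kg/day


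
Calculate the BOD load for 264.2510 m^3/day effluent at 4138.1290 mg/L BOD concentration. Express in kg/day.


Formula: BOD_load = volume * conc / 1000
Substituting: BOD_load = 264.2510 * 4138.1290 / 1000
Result: 1093.5047 kg/day


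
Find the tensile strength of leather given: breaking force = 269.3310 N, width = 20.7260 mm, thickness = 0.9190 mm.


Formula: TS = force / (width * thickness)
Substituting: TS = 269.3310 / (20.7260 * 0.9190)
Result: 14.1402 N/mm^2


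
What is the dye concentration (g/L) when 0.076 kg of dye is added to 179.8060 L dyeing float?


Formula: Conc = dye_mass(kg) / volume(L) * 1000
Substituting: Conc = 0.076 / 179.8060 * 1000
Result: 0.4227 g/L


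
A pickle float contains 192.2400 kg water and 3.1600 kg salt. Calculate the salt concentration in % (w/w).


Formula: Conc = salt / (water + salt) * 100
Substituting: Conc = 3.1600 / (192.2400 + 3.1600) * 100
Result: 1.6172 %


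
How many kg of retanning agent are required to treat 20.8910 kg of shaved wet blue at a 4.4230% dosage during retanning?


Formula: Retan = substrate * pct / 100
Substituting: Retan = 20.8910 * 4.4230 / 100
Result: 0.9240 kg


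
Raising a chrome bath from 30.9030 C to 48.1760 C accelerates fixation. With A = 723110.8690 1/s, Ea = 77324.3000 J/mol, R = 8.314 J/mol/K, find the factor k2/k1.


T1 = 30.9030 + 273.15 = 304.0530 K; T2 = 48.1760 + 273.15 = 321.3260 K
k1 = A * exp(-Ea/(R*T1)) = 723110.8690 * exp(-77324.3000/(8.314*304.0530)) = 3.7569e-08 1/s
k2 = A * exp(-Ea/(R*T2)) = 723110.8690 * exp(-77324.3000/(8.314*321.3260)) = 1.9451e-07 1/s
k2/k1 = 1.9451e-07 / 3.7569e-08 = 5.1773


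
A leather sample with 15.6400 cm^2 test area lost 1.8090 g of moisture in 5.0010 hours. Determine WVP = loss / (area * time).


Formula: WVP = loss / (area * time)
Substituting: WVP = 1.8090 / (15.6400 * 5.0010)
Result: 0.0231284 g/(cm^2*hr)


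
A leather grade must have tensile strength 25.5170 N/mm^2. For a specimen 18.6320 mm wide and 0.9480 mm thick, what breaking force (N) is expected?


Formula: F = TS * w * t
Substituting: F = 25.5170 * 18.6320 * 0.9480
Result: 450.7102 N


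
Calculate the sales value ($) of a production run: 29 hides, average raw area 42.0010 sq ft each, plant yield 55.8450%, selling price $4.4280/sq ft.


Raw_total = N * avg_area = 29 * 42.0010 = 1218.0290 sq ft
Finished = Raw_total * yield / 100 = 1218.0290 * 55.8450 / 100 = 680.2083 sq ft
Value = Finished * price = 680.2083 * 4.4280 = 3011.9623 $


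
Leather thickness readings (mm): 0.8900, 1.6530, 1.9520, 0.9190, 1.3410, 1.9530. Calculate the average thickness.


Formula: Average = sum / n
Substituting: Average = 8.7080 / 6
Result: 1.4513 mm


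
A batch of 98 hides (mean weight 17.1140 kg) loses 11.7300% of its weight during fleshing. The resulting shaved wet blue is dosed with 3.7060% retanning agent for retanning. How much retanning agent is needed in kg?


Total_raw = N * avg_wt = 98 * 17.1140 = 1677.1720 kg
Substrate = Total_raw * (1 - loss/100) = 1677.1720 * (1 - 11.7300/100) = 1480.4397 kg
Retan = Substrate * pct / 100 = 1480.4397 * 3.7060 / 100 = 54.8651 kg


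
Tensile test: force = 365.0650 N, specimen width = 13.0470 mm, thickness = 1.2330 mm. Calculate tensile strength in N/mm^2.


Formula: TS = force / (width * thickness)
Substituting: TS = 365.0650 / (13.0470 * 1.2330)
Result: 22.6932 N/mm^2


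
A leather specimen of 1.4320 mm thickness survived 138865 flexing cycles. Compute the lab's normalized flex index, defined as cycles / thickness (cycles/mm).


Formula: Index = cycles / thickness
Substituting: Index = 138865 / 1.4320
Result: 96972.7654 cycles/mm


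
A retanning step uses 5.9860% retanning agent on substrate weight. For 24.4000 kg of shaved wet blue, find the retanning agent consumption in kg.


Formula: Retan = substrate * pct / 100
Substituting: Retan = 24.4000 * 5.9860 / 100
Result: 1.4606 kg


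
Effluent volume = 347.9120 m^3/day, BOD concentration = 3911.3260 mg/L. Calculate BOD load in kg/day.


Formula: BOD_load = volume * conc / 1000
Substituting: BOD_load = 347.9120 * 3911.3260 / 1000
Result: 1360.7973 kg/day


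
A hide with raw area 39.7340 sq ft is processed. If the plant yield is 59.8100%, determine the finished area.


Formula: finished = raw * yield / 100
Substituting: finished = 39.7340 * 59.8100 / 100
Result: 23.7649 sq ft


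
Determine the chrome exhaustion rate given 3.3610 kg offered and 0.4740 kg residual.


Formula: Uptake = (offered - residual) / offered * 100
Substituting: Uptake = (3.3610 - 0.4740) / 3.3610 * 100
Result: 85.8971 %


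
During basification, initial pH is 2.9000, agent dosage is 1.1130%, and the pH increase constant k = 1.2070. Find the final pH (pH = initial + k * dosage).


Formula: pH_final = pH_initial + k * base_pct
Substituting: pH_final = 2.9000 + 1.2070 * 1.1130
Result: 4.2434


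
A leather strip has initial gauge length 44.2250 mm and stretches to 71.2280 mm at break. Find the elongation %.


Formula: Elongation = (Lf - L0) / L0 * 100
Substituting: Elongation = (71.2280 - 44.2250) / 44.2250 * 100
Result: 61.0582 %


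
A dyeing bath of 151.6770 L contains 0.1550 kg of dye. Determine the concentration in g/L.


Formula: Conc = dye_mass(kg) / volume(L) * 1000
Substituting: Conc = 0.1550 / 151.6770 * 1000
Result: 1.0219 g/L


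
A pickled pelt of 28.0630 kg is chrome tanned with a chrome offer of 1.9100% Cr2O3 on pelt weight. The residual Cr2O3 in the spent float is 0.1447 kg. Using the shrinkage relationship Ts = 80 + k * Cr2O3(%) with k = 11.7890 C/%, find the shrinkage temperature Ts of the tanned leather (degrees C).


Offered = pelt * offer_pct / 100 = 28.0630 * 1.9100 / 100 = 0.5360 kg
Uptake = offered - residual = 0.5360 - 0.1447 = 0.3913 kg
Cr2O3% on pelt = uptake / pelt * 100 = 0.3913 / 28.0630 * 100 = 1.3944 %
Ts = 80 + k * Cr2O3% = 80 + 11.7890 * 1.3944 = 96.4383 C


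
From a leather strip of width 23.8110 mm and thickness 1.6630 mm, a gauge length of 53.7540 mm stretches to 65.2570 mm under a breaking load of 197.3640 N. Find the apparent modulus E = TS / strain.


TS = F / (w * t) = 197.3640 / (23.8110 * 1.6630) = 4.9842 N/mm^2
strain = (Lf - L0) / L0 = (65.2570 - 53.7540) / 53.7540 = 0.2140
E = TS / strain = 4.9842 / 0.2140 = 23.2915 N/mm^2


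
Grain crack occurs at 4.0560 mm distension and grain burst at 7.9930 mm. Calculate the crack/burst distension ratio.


Formula: Ratio = crack / burst
Substituting: Ratio = 4.0560 / 7.9930
Result: 0.5074


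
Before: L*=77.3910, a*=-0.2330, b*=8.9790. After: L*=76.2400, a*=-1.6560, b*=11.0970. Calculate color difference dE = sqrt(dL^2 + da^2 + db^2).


dL = -1.1510, da = -1.4230, db = 2.1180
dE = sqrt((-1.1510)^2 + (-1.4230)^2 + 2.1180^2) = 2.7992


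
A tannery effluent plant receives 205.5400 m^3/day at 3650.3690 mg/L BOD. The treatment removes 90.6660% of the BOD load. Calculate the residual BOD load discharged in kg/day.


Load_in = volume * conc / 1000 = 205.5400 * 3650.3690 / 1000 = 750.2968 kg/day
Removed = Load_in * eff / 100 = 750.2968 * 90.6660 / 100 = 680.2641 kg/day
Load_out = Load_in - Removed = 750.2968 - 680.2641 = 70.0327 kg/day


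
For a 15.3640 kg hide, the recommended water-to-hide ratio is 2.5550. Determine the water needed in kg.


Formula: Water = hide_weight * ratio
Substituting: Water = 15.3640 * 2.5550
Result: 39.2550 kg


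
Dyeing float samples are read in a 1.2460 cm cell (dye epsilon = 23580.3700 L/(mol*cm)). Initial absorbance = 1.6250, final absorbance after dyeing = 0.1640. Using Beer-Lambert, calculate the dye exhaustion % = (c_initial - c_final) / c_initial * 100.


c_initial = A_i / (epsilon * l) = 1.6250 / (23580.3700 * 1.2460) = 5.5308e-05 mol/L
c_final = A_f / (epsilon * l) = 0.1640 / (23580.3700 * 1.2460) = 5.5818e-06 mol/L
Exhaustion = (c_initial - c_final) / c_initial * 100 = (5.5308e-05 - 5.5818e-06) / 5.5308e-05 * 100 = 89.9077 %


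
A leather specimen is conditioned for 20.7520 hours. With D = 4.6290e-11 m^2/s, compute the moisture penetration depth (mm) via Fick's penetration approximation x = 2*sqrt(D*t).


t = 20.7520 hr * 3600 = 74707.2000 s
D * t = 4.6290e-11 * 74707.2000 = 3.4582e-06
x = 2 * sqrt(D*t) = 2 * sqrt(3.4582e-06) = 0.00371925 m = 3.7192 mm


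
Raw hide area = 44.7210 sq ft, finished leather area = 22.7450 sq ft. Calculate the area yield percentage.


Formula: Yield = finished / raw * 100
Substituting: Yield = 22.7450 / 44.7210 * 100
Result: 50.8598 %


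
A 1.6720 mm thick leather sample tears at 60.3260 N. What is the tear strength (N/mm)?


Formula: Tear strength = force / thickness
Substituting: Tear strength = 60.3260 / 1.6720
Result: 36.0801 N/mm


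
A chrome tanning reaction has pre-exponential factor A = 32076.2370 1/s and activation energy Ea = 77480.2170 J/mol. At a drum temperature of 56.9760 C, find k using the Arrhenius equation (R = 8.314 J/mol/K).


T_K = T_C + 273.15 = 56.9760 + 273.15 = 330.1260 K
exponent = -Ea / (R * T_K) = -77480.2170 / (8.314 * 330.1260) = -28.2294
k = A * exp(exponent) = 32076.2370 * exp(-28.2294) = 1.7633e-08 1/s


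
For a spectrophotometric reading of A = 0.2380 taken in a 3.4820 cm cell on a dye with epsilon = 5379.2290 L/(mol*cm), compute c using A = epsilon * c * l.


Formula: c = A / (epsilon * l)
Substituting: c = 0.2380 / (5379.2290 * 3.4820)
Result: 1.2707e-05 mol/L


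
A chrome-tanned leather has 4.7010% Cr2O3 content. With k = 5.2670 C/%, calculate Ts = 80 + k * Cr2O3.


Formula: Ts = 80 + k * Cr2O3
Substituting: Ts = 80 + 5.2670 * 4.7010
Result: 104.7602 C


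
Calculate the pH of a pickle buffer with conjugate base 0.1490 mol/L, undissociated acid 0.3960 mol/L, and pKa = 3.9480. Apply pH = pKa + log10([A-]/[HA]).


ratio = [A-] / [HA] = 0.1490 / 0.3960 = 0.3763
log10(ratio) = -0.4245
pH = pKa + log10(ratio) = 3.9480 - 0.4245 = 3.5235


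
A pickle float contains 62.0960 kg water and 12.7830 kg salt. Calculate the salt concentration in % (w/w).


Formula: Conc = salt / (water + salt) * 100
Substituting: Conc = 12.7830 / (62.0960 + 12.7830) * 100
Result: 17.0715 %


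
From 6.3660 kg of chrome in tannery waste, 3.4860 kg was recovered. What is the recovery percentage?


Formula: Recovery = recovered / input * 100
Substituting: Recovery = 3.4860 / 6.3660 * 100
Result: 54.7597 %


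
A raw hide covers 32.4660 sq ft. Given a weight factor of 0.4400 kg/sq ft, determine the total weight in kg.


Formula: Weight = area * weight_per_sqft
Substituting: Weight = 32.4660 * 0.4400
Result: 14.2850 kg


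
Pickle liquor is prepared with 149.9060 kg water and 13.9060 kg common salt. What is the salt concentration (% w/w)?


Formula: Conc = salt / (water + salt) * 100
Substituting: Conc = 13.9060 / (149.9060 + 13.9060) * 100
Result: 8.4890 %


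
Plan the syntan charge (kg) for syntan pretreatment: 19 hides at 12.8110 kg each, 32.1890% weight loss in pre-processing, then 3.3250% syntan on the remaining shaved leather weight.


Total_raw = N * avg_wt = 19 * 12.8110 = 243.4090 kg
Substrate = Total_raw * (1 - loss/100) = 243.4090 * (1 - 32.1890/100) = 165.0581 kg
Syntan = Substrate * pct / 100 = 165.0581 * 3.3250 / 100 = 5.4882 kg


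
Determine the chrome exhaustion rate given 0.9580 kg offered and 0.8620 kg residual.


Formula: Uptake = (offered - residual) / offered * 100
Substituting: Uptake = (0.9580 - 0.8620) / 0.9580 * 100
Result: 10.0209 %


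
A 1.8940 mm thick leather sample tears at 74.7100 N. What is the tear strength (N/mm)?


Formula: Tear strength = force / thickness
Substituting: Tear strength = 74.7100 / 1.8940
Result: 39.4456 N/mm


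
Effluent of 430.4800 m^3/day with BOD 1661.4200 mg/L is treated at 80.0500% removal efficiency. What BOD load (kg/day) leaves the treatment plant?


Load_in = volume * conc / 1000 = 430.4800 * 1661.4200 / 1000 = 715.2081 kg/day
Removed = Load_in * eff / 100 = 715.2081 * 80.0500 / 100 = 572.5241 kg/day
Load_out = Load_in - Removed = 715.2081 - 572.5241 = 142.6840 kg/day
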